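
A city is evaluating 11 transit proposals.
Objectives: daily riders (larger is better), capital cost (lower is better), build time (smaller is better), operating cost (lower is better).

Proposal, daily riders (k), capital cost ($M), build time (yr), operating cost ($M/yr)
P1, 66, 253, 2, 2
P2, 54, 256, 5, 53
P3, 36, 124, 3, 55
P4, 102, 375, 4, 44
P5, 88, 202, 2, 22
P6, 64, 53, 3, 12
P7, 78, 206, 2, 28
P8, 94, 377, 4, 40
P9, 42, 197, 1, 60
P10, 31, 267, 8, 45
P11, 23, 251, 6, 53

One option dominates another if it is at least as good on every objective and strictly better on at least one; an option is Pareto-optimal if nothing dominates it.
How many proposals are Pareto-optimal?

6

P1: not dominated (best operating cost).
P2: dominated by P1 (daily riders 66≥54, capital cost 253≤256, build time 2≤5, operating cost 2≤53).
P3: dominated by P6 (daily riders 64≥36, capital cost 53≤124, build time 3≤3, operating cost 12≤55).
P4: not dominated (best daily riders).
P5: not dominated.
P6: not dominated (best capital cost).
P7: dominated by P5 (daily riders 88≥78, capital cost 202≤206, build time 2≤2, operating cost 22≤28).
P8: not dominated.
P9: not dominated (best build time).
P10: dominated by P1 (daily riders 66≥31, capital cost 253≤267, build time 2≤8, operating cost 2≤45).
P11: dominated by P5 (daily riders 88≥23, capital cost 202≤251, build time 2≤6, operating cost 22≤53).
Pareto-optimal: P1, P4, P5, P6, P8, P9 → 6.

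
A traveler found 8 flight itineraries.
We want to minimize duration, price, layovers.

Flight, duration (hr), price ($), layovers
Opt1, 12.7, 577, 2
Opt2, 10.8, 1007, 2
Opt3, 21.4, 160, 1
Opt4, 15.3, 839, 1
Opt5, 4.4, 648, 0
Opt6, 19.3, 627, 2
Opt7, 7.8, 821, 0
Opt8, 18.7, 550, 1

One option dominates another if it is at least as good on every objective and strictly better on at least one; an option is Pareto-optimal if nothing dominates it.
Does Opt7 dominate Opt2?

Yes

Opt7 vs Opt2: duration 7.8≤10.8, price 821≤1007, layovers 0≤2 — Opt7 is at least as good on every objective with at least one strict improvement.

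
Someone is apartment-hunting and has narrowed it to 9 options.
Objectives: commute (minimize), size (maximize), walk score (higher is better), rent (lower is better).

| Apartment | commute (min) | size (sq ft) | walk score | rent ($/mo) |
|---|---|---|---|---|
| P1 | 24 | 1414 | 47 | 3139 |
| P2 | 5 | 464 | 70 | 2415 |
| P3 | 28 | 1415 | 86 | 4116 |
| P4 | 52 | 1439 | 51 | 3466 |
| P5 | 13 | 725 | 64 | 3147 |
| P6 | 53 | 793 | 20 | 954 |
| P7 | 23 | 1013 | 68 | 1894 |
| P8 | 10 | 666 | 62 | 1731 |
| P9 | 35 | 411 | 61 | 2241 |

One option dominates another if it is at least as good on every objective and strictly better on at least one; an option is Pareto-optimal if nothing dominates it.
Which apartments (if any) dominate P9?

P7, P8

P7: commute 23≤35, size 1013≥411, walk score 68≥61, rent 1894≤2241 — dominates P9.
P8: commute 10≤35, size 666≥411, walk score 62≥61, rent 1731≤2241 — dominates P9.
Others (P1, P2, P3, P4, P5, P6) are each worse than P9 on at least one objective.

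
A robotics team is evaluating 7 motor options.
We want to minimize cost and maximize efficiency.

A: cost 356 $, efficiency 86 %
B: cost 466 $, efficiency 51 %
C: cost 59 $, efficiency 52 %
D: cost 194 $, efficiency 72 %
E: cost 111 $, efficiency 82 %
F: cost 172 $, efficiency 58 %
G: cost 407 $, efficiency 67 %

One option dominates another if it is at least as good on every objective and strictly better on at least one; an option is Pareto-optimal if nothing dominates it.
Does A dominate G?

Yes

A vs G: cost 356≤407, efficiency 86≥67 — A is at least as good on every objective with at least one strict improvement.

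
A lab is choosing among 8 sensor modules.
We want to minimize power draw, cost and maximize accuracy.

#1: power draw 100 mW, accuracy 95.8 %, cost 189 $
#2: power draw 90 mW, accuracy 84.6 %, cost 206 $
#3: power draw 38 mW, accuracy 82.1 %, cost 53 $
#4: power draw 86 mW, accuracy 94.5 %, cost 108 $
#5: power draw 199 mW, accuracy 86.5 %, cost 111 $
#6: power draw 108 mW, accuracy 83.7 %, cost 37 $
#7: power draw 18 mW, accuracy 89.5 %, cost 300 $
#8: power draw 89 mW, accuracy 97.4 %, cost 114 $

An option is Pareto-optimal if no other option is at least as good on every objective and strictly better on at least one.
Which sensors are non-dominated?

#3, #4, #6, #7, #8

#1: dominated by #8 (power draw 89≤100, accuracy 97.4≥95.8, cost 114≤189).
#2: dominated by #4 (power draw 86≤90, accuracy 94.5≥84.6, cost 108≤206).
#3: not dominated.
#4: not dominated.
#5: dominated by #4 (power draw 86≤199, accuracy 94.5≥86.5, cost 108≤111).
#6: not dominated (best cost).
#7: not dominated (best power draw).
#8: not dominated (best accuracy).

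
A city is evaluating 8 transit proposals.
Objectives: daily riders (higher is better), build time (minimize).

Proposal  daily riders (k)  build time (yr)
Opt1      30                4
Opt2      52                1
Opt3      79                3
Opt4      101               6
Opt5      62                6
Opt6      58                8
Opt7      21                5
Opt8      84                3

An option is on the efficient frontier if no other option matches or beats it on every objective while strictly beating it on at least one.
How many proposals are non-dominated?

Opt1: dominated by Opt2 (daily riders 52≥30, build time 1≤4).
Opt2: not dominated (best build time).
Opt3: dominated by Opt8 (daily riders 84≥79, build time 3≤3).
Opt4: not dominated (best daily riders).
Opt5: dominated by Opt3 (daily riders 79≥62, build time 3≤6).
Opt6: dominated by Opt3 (daily riders 79≥58, build time 3≤8).
Opt7: dominated by Opt1 (daily riders 30≥21, build time 4≤5).
Opt8: not dominated.
Pareto-optimal: Opt2, Opt4, Opt8 → 3.

3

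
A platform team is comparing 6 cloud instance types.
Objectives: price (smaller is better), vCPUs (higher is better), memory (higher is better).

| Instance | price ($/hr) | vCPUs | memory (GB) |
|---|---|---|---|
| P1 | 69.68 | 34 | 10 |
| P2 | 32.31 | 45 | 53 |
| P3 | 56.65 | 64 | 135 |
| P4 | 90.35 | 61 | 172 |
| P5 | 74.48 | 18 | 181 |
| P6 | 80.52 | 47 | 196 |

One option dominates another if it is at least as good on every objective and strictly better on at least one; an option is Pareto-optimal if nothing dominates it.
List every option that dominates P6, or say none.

P1: worse on vCPUs (34 vs 47).
P2: worse on vCPUs (45 vs 47).
P3: worse on memory (135 vs 196).
P4: worse on price (90.35 vs 80.52).
P5: worse on vCPUs (18 vs 47).
No option dominates P6.

none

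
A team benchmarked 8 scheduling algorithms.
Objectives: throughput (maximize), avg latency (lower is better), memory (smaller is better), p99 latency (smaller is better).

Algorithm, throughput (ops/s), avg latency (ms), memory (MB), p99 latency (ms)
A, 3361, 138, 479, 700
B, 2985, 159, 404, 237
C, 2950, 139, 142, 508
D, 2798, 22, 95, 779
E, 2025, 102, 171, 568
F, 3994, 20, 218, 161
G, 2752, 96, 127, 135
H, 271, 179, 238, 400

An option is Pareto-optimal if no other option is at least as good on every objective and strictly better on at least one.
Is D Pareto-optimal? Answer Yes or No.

Yes

A: worse on avg latency (138 vs 22).
B: worse on avg latency (159 vs 22).
C: worse on avg latency (139 vs 22).
E: worse on throughput (2025 vs 2798).
F: worse on memory (218 vs 95).
G: worse on throughput (2752 vs 2798).
H: worse on throughput (271 vs 2798).
No option is at least as good as D on every objective and strictly better on one.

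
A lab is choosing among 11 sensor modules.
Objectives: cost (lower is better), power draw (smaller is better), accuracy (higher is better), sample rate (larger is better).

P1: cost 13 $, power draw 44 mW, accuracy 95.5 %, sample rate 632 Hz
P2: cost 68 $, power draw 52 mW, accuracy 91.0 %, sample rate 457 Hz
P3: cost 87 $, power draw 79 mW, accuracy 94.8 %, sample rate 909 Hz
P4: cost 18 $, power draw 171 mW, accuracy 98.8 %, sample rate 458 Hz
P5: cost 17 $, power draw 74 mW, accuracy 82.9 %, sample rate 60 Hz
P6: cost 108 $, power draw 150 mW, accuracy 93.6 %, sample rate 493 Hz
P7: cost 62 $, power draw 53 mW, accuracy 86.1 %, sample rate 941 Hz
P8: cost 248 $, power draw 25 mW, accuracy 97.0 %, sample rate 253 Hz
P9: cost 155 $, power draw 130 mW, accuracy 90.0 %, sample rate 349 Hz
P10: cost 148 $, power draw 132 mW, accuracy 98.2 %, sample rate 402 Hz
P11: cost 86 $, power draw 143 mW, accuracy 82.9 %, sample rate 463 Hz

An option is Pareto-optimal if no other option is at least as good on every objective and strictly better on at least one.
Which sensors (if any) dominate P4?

none

P1: worse on accuracy (95.5 vs 98.8).
P2: worse on cost (68 vs 18).
P3: worse on cost (87 vs 18).
P5: worse on accuracy (82.9 vs 98.8).
P6: worse on cost (108 vs 18).
P7: worse on cost (62 vs 18).
P8: worse on cost (248 vs 18).
P9: worse on cost (155 vs 18).
P10: worse on cost (148 vs 18).
P11: worse on cost (86 vs 18).
No option dominates P4.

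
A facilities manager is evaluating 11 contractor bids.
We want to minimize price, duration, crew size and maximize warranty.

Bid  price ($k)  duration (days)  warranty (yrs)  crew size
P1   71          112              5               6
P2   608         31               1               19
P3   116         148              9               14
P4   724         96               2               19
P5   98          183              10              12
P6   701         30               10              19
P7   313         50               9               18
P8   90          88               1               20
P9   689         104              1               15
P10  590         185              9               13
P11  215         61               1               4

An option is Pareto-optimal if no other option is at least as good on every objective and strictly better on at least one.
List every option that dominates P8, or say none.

none

P1: worse on duration (112 vs 88).
P2: worse on price (608 vs 90).
P3: worse on price (116 vs 90).
P4: worse on price (724 vs 90).
P5: worse on price (98 vs 90).
P6: worse on price (701 vs 90).
P7: worse on price (313 vs 90).
P9: worse on price (689 vs 90).
P10: worse on price (590 vs 90).
P11: worse on price (215 vs 90).
No option dominates P8.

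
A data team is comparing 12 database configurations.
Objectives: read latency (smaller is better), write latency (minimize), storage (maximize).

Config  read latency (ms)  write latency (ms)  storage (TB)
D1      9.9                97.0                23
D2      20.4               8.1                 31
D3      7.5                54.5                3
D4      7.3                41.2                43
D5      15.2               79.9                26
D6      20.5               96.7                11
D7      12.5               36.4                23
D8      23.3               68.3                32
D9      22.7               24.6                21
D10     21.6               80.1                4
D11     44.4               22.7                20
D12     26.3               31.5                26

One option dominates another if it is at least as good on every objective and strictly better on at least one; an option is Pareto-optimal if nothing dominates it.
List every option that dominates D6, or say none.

D2: read latency 20.4≤20.5, write latency 8.1≤96.7, storage 31≥11 — dominates D6.
D4: read latency 7.3≤20.5, write latency 41.2≤96.7, storage 43≥11 — dominates D6.
D5: read latency 15.2≤20.5, write latency 79.9≤96.7, storage 26≥11 — dominates D6.
D7: read latency 12.5≤20.5, write latency 36.4≤96.7, storage 23≥11 — dominates D6.
Others (D1, D3, D8, D9, D10, D11, D12) are each worse than D6 on at least one objective.

D2, D4, D5, D7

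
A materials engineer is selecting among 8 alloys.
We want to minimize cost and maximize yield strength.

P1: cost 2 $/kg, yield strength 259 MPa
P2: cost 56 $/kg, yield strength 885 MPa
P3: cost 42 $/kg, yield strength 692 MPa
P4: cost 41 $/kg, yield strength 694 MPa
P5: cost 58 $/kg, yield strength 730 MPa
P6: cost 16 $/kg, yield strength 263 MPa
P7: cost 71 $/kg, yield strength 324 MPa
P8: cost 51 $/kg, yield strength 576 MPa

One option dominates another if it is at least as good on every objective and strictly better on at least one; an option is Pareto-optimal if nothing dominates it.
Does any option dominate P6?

P1: worse on yield strength (259 vs 263).
P2: worse on cost (56 vs 16).
P3: worse on cost (42 vs 16).
P4: worse on cost (41 vs 16).
P5: worse on cost (58 vs 16).
P7: worse on cost (71 vs 16).
P8: worse on cost (51 vs 16).
No option is at least as good as P6 on every objective and strictly better on one.

No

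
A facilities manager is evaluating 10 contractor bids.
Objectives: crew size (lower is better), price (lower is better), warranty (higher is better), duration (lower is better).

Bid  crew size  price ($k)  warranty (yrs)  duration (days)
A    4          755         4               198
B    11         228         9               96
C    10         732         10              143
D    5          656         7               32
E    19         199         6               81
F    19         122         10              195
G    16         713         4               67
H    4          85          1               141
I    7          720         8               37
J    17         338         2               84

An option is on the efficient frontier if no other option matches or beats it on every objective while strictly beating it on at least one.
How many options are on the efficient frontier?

A: not dominated.
B: not dominated.
C: not dominated.
D: not dominated (best duration).
E: not dominated.
F: not dominated.
G: dominated by D (crew size 5≤16, price 656≤713, warranty 7≥4, duration 32≤67).
H: not dominated (best price).
I: not dominated.
J: not dominated.
Pareto-optimal: A, B, C, D, E, F, H, I, J → 9.

9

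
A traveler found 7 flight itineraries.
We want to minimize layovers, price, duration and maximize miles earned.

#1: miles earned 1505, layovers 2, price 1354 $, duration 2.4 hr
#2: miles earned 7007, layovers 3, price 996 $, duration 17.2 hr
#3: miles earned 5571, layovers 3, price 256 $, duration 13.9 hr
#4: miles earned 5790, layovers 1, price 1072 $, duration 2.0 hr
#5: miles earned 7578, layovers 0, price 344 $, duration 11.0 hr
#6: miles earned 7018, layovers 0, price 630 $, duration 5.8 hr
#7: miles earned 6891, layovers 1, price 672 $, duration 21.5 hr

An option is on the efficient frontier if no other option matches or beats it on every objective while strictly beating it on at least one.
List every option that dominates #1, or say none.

#4

#4: miles earned 5790≥1505, layovers 1≤2, price 1072≤1354, duration 2.0≤2.4 — dominates #1.
Others (#2, #3, #5, #6, #7) are each worse than #1 on at least one objective.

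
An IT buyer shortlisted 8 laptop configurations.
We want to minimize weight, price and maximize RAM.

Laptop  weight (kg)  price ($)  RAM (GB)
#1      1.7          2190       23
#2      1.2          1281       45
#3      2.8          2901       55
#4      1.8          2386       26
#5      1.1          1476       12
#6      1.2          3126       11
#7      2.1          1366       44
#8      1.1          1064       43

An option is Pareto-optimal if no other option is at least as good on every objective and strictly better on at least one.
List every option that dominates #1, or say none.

#2: weight 1.2≤1.7, price 1281≤2190, RAM 45≥23 — dominates #1.
#8: weight 1.1≤1.7, price 1064≤2190, RAM 43≥23 — dominates #1.
Others (#3, #4, #5, #6, #7) are each worse than #1 on at least one objective.

#2, #8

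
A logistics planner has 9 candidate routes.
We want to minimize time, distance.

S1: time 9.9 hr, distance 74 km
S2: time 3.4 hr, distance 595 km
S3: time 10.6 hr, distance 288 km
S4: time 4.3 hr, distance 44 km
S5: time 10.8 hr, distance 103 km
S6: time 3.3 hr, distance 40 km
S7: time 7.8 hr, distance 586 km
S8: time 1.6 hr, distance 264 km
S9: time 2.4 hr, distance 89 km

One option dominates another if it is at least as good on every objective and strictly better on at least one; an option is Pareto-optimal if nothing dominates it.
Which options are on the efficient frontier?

S6, S8, S9

S1: dominated by S4 (time 4.3≤9.9, distance 44≤74).
S2: dominated by S6 (time 3.3≤3.4, distance 40≤595).
S3: dominated by S1 (time 9.9≤10.6, distance 74≤288).
S4: dominated by S6 (time 3.3≤4.3, distance 40≤44).
S5: dominated by S1 (time 9.9≤10.8, distance 74≤103).
S6: not dominated (best distance).
S7: dominated by S4 (time 4.3≤7.8, distance 44≤586).
S8: not dominated (best time).
S9: not dominated.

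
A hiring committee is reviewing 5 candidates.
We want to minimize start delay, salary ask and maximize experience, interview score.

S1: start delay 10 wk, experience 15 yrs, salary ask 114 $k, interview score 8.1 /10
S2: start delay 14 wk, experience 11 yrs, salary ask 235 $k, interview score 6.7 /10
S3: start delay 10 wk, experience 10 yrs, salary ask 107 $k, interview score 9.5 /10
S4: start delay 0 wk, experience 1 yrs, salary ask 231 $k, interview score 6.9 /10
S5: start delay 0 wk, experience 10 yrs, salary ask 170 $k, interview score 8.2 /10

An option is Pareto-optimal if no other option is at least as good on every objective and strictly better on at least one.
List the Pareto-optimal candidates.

S1: not dominated (best experience).
S2: dominated by S1 (start delay 10≤14, experience 15≥11, salary ask 114≤235, interview score 8.1≥6.7).
S3: not dominated (best salary ask).
S4: dominated by S5 (start delay 0≤0, experience 10≥1, salary ask 170≤231, interview score 8.2≥6.9).
S5: not dominated.

S1, S3, S5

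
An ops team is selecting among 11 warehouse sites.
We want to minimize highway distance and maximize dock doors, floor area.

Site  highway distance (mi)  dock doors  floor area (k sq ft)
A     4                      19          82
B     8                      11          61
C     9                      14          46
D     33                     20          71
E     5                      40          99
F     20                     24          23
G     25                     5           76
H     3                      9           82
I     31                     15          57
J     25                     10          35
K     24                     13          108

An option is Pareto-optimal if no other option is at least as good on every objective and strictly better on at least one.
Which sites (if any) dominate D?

E: highway distance 5≤33, dock doors 40≥20, floor area 99≥71 — dominates D.
Others (A, B, C, F, G, H, I, J, K) are each worse than D on at least one objective.

E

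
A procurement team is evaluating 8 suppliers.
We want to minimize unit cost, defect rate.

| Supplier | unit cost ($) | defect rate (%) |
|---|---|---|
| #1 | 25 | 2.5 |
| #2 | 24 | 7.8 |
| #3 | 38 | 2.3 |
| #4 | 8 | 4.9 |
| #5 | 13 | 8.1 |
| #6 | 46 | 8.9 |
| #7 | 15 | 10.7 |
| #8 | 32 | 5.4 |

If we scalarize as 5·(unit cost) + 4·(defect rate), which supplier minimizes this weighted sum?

#1: 5·25 + 4·2.5 = 135.0
#2: 5·24 + 4·7.8 = 151.2
#3: 5·38 + 4·2.3 = 199.2
#4: 5·8 + 4·4.9 = 59.6
#5: 5·13 + 4·8.1 = 97.4
#6: 5·46 + 4·8.9 = 265.6
#7: 5·15 + 4·10.7 = 117.8
#8: 5·32 + 4·5.4 = 181.6
Lowest: #4 at 59.6.

#4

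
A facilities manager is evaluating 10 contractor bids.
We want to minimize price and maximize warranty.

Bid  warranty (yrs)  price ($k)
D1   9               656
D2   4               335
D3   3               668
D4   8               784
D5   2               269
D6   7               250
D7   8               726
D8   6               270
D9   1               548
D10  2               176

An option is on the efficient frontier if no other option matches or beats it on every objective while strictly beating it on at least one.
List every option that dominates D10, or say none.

D1: worse on price (656 vs 176).
D2: worse on price (335 vs 176).
D3: worse on price (668 vs 176).
D4: worse on price (784 vs 176).
D5: worse on price (269 vs 176).
D6: worse on price (250 vs 176).
D7: worse on price (726 vs 176).
D8: worse on price (270 vs 176).
D9: worse on warranty (1 vs 2).
No option dominates D10.

none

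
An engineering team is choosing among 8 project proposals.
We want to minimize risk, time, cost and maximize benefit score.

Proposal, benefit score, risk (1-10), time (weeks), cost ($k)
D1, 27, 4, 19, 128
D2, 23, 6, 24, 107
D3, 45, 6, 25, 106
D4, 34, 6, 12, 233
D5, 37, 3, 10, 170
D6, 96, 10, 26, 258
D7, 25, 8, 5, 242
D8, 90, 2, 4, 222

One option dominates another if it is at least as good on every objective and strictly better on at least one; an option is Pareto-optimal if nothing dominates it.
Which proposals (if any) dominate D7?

D8

D8: benefit score 90≥25, risk 2≤8, time 4≤5, cost 222≤242 — dominates D7.
Others (D1, D2, D3, D4, D5, D6) are each worse than D7 on at least one objective.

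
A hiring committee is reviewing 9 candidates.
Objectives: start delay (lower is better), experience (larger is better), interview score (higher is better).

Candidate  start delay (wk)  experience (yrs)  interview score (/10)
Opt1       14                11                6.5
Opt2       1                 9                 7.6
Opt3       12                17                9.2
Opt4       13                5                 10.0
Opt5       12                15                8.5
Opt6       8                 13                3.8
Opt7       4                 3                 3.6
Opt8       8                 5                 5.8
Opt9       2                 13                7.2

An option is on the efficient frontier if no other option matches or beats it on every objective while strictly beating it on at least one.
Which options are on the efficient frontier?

Opt1: dominated by Opt3 (start delay 12≤14, experience 17≥11, interview score 9.2≥6.5).
Opt2: not dominated (best start delay).
Opt3: not dominated (best experience).
Opt4: not dominated (best interview score).
Opt5: dominated by Opt3 (start delay 12≤12, experience 17≥15, interview score 9.2≥8.5).
Opt6: dominated by Opt9 (start delay 2≤8, experience 13≥13, interview score 7.2≥3.8).
Opt7: dominated by Opt2 (start delay 1≤4, experience 9≥3, interview score 7.6≥3.6).
Opt8: dominated by Opt2 (start delay 1≤8, experience 9≥5, interview score 7.6≥5.8).
Opt9: not dominated.

Opt2, Opt3, Opt4, Opt9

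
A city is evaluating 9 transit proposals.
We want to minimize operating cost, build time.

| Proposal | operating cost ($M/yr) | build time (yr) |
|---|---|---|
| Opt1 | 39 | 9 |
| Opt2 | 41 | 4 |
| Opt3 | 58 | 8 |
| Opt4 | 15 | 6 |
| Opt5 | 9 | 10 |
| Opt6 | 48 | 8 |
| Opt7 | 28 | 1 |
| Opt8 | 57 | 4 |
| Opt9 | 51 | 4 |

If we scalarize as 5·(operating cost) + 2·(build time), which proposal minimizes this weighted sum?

Opt1: 5·39 + 2·9 = 213
Opt2: 5·41 + 2·4 = 213
Opt3: 5·58 + 2·8 = 306
Opt4: 5·15 + 2·6 = 87
Opt5: 5·9 + 2·10 = 65
Opt6: 5·48 + 2·8 = 256
Opt7: 5·28 + 2·1 = 142
Opt8: 5·57 + 2·4 = 293
Opt9: 5·51 + 2·4 = 263
Lowest: Opt5 at 65.

Opt5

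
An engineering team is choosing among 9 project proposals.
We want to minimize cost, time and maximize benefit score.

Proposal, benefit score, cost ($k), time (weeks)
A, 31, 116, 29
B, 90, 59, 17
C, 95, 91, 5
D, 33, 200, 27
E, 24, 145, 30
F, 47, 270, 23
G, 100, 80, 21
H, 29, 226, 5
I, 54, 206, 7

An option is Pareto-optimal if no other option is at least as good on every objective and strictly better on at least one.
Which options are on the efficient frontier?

B, C, G

A: dominated by B (benefit score 90≥31, cost 59≤116, time 17≤29).
B: not dominated (best cost).
C: not dominated.
D: dominated by B (benefit score 90≥33, cost 59≤200, time 17≤27).
E: dominated by A (benefit score 31≥24, cost 116≤145, time 29≤30).
F: dominated by B (benefit score 90≥47, cost 59≤270, time 17≤23).
G: not dominated (best benefit score).
H: dominated by C (benefit score 95≥29, cost 91≤226, time 5≤5).
I: dominated by C (benefit score 95≥54, cost 91≤206, time 5≤7).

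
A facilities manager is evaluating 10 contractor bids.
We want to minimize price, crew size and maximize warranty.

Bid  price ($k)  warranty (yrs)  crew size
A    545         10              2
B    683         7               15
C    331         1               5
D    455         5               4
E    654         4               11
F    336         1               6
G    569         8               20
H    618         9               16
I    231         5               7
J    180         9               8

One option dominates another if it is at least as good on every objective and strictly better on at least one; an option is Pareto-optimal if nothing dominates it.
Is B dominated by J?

J vs B: price 180≤683, warranty 9≥7, crew size 8≤15 — J is at least as good on every objective with at least one strict improvement.

Yes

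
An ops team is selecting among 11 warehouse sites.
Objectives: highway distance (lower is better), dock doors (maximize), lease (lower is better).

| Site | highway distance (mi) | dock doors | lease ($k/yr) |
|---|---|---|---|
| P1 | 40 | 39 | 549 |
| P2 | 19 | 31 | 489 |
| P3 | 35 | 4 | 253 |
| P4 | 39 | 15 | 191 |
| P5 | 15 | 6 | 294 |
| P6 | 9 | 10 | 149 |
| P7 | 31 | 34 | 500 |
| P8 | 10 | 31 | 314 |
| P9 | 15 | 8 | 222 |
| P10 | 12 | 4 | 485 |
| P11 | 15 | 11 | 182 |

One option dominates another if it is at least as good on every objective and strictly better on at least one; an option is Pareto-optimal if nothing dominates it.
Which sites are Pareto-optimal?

P1: not dominated (best dock doors).
P2: dominated by P8 (highway distance 10≤19, dock doors 31≥31, lease 314≤489).
P3: dominated by P6 (highway distance 9≤35, dock doors 10≥4, lease 149≤253).
P4: not dominated.
P5: dominated by P6 (highway distance 9≤15, dock doors 10≥6, lease 149≤294).
P6: not dominated (best highway distance).
P7: not dominated.
P8: not dominated.
P9: dominated by P6 (highway distance 9≤15, dock doors 10≥8, lease 149≤222).
P10: dominated by P6 (highway distance 9≤12, dock doors 10≥4, lease 149≤485).
P11: not dominated.

P1, P4, P6, P7, P8, P11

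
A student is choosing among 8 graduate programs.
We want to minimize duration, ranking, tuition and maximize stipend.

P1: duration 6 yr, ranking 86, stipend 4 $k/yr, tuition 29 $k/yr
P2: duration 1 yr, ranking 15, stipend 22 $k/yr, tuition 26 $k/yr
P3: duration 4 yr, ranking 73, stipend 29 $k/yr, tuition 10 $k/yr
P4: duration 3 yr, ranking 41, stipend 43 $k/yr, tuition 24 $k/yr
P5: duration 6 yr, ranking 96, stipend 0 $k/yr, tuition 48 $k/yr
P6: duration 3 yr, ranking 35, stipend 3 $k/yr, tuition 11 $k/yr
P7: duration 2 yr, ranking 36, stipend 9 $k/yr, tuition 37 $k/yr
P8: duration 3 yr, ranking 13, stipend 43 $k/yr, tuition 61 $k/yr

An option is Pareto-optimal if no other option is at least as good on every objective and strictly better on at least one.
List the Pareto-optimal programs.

P2, P3, P4, P6, P8

P1: dominated by P2 (duration 1≤6, ranking 15≤86, stipend 22≥4, tuition 26≤29).
P2: not dominated (best duration).
P3: not dominated (best tuition).
P4: not dominated.
P5: dominated by P1 (duration 6≤6, ranking 86≤96, stipend 4≥0, tuition 29≤48).
P6: not dominated.
P7: dominated by P2 (duration 1≤2, ranking 15≤36, stipend 22≥9, tuition 26≤37).
P8: not dominated (best ranking).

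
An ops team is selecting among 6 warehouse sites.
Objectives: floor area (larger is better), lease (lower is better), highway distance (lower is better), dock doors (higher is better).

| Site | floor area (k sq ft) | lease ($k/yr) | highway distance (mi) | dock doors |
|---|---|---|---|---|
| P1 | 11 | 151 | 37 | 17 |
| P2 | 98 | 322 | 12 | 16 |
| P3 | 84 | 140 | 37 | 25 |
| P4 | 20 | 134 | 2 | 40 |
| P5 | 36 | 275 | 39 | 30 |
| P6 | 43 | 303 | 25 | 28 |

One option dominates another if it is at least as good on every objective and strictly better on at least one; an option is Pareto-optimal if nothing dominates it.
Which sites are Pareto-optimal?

P2, P3, P4, P5, P6

P1: dominated by P3 (floor area 84≥11, lease 140≤151, highway distance 37≤37, dock doors 25≥17).
P2: not dominated (best floor area).
P3: not dominated.
P4: not dominated (best lease).
P5: not dominated.
P6: not dominated.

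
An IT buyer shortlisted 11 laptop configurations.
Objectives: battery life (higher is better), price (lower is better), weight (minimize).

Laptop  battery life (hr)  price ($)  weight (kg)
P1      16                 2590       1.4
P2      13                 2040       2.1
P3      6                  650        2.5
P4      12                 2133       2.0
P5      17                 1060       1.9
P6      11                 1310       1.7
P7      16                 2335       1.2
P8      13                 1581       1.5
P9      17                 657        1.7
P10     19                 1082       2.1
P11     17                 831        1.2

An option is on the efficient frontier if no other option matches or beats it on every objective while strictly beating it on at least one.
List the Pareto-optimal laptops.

P1: dominated by P7 (battery life 16≥16, price 2335≤2590, weight 1.2≤1.4).
P2: dominated by P5 (battery life 17≥13, price 1060≤2040, weight 1.9≤2.1).
P3: not dominated (best price).
P4: dominated by P5 (battery life 17≥12, price 1060≤2133, weight 1.9≤2.0).
P5: dominated by P9 (battery life 17≥17, price 657≤1060, weight 1.7≤1.9).
P6: dominated by P9 (battery life 17≥11, price 657≤1310, weight 1.7≤1.7).
P7: dominated by P11 (battery life 17≥16, price 831≤2335, weight 1.2≤1.2).
P8: dominated by P11 (battery life 17≥13, price 831≤1581, weight 1.2≤1.5).
P9: not dominated.
P10: not dominated (best battery life).
P11: not dominated.

P3, P9, P10, P11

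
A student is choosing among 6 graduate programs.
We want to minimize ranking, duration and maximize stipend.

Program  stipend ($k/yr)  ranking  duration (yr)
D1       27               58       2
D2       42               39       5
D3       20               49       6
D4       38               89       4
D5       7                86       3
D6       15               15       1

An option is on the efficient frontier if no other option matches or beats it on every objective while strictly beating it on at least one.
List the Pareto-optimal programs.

D1: not dominated.
D2: not dominated (best stipend).
D3: dominated by D2 (stipend 42≥20, ranking 39≤49, duration 5≤6).
D4: not dominated.
D5: dominated by D1 (stipend 27≥7, ranking 58≤86, duration 2≤3).
D6: not dominated (best ranking).

D1, D2, D4, D6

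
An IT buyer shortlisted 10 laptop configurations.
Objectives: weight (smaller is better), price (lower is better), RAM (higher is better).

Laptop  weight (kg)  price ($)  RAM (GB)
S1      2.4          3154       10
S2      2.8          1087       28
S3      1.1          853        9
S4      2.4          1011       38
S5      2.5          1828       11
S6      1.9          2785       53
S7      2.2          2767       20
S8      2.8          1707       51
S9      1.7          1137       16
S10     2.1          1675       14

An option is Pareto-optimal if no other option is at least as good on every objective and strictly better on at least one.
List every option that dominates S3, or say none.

none

S1: worse on weight (2.4 vs 1.1).
S2: worse on weight (2.8 vs 1.1).
S4: worse on weight (2.4 vs 1.1).
S5: worse on weight (2.5 vs 1.1).
S6: worse on weight (1.9 vs 1.1).
S7: worse on weight (2.2 vs 1.1).
S8: worse on weight (2.8 vs 1.1).
S9: worse on weight (1.7 vs 1.1).
S10: worse on weight (2.1 vs 1.1).
No option dominates S3.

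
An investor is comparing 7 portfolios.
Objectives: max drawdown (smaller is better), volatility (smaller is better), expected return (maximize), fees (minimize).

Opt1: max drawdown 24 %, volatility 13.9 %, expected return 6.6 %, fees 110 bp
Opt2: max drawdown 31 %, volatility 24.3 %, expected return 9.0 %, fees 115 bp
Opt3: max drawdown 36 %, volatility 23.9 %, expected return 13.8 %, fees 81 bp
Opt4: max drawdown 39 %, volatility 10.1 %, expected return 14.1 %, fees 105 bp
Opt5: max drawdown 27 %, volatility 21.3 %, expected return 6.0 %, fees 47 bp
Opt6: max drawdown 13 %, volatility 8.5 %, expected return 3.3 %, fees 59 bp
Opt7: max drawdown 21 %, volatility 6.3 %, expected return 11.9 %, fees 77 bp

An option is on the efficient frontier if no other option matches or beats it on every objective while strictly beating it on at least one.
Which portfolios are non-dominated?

Opt3, Opt4, Opt5, Opt6, Opt7

Opt1: dominated by Opt7 (max drawdown 21≤24, volatility 6.3≤13.9, expected return 11.9≥6.6, fees 77≤110).
Opt2: dominated by Opt7 (max drawdown 21≤31, volatility 6.3≤24.3, expected return 11.9≥9.0, fees 77≤115).
Opt3: not dominated.
Opt4: not dominated (best expected return).
Opt5: not dominated (best fees).
Opt6: not dominated (best max drawdown).
Opt7: not dominated (best volatility).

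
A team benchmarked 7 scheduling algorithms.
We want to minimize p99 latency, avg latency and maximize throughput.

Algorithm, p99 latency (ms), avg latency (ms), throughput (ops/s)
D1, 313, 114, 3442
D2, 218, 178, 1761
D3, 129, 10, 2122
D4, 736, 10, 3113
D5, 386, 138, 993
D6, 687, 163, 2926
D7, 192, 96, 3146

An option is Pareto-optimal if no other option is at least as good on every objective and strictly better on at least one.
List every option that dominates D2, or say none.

D3: p99 latency 129≤218, avg latency 10≤178, throughput 2122≥1761 — dominates D2.
D7: p99 latency 192≤218, avg latency 96≤178, throughput 3146≥1761 — dominates D2.
Others (D1, D4, D5, D6) are each worse than D2 on at least one objective.

D3, D7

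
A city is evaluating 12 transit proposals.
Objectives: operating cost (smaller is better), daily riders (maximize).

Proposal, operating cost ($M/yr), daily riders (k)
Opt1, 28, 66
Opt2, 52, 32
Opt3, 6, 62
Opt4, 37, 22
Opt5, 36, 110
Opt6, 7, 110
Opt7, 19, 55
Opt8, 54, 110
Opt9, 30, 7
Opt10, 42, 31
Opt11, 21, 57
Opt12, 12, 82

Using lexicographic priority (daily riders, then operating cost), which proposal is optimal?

First maximize daily riders: best is 110, kept {Opt5, Opt6, Opt8}.
Then minimize operating cost: best is 7, kept {Opt6}.

Opt6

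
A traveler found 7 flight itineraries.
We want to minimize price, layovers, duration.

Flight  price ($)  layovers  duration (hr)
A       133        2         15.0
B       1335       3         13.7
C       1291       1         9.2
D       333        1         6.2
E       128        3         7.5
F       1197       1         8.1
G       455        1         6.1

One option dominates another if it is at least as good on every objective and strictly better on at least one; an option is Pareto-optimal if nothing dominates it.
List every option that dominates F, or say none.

D: price 333≤1197, layovers 1≤1, duration 6.2≤8.1 — dominates F.
G: price 455≤1197, layovers 1≤1, duration 6.1≤8.1 — dominates F.
Others (A, B, C, E) are each worse than F on at least one objective.

D, G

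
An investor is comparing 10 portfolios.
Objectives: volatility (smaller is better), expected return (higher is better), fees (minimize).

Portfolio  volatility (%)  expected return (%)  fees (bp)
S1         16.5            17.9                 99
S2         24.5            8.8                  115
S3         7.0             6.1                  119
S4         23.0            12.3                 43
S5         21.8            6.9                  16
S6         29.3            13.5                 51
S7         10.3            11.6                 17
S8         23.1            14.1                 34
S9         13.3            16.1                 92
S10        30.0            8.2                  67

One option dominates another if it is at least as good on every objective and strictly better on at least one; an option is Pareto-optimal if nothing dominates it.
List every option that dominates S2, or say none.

S1: volatility 16.5≤24.5, expected return 17.9≥8.8, fees 99≤115 — dominates S2.
S4: volatility 23.0≤24.5, expected return 12.3≥8.8, fees 43≤115 — dominates S2.
S7: volatility 10.3≤24.5, expected return 11.6≥8.8, fees 17≤115 — dominates S2.
S8: volatility 23.1≤24.5, expected return 14.1≥8.8, fees 34≤115 — dominates S2.
S9: volatility 13.3≤24.5, expected return 16.1≥8.8, fees 92≤115 — dominates S2.
Others (S3, S5, S6, S10) are each worse than S2 on at least one objective.

S1, S4, S7, S8, S9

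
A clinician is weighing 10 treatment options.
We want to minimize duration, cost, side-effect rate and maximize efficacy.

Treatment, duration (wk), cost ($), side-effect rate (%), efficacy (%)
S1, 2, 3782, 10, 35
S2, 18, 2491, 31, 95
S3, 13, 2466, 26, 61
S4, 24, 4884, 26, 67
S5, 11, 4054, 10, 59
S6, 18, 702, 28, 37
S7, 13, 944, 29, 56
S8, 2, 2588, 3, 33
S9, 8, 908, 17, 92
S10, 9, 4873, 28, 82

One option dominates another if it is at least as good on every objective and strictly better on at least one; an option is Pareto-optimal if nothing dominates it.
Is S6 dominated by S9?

No

S9 vs S6: S9 is worse on cost (908 vs 702), so it does not dominate S6.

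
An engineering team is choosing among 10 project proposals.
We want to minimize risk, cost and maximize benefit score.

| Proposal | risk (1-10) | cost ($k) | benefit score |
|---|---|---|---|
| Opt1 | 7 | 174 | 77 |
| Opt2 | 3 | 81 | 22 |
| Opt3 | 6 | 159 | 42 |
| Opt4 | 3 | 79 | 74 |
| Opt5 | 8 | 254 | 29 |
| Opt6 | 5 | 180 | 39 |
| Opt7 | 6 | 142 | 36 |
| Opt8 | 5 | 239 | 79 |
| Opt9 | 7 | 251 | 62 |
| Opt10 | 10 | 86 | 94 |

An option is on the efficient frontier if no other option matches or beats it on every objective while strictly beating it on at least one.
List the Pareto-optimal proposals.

Opt1, Opt4, Opt8, Opt10

Opt1: not dominated.
Opt2: dominated by Opt4 (risk 3≤3, cost 79≤81, benefit score 74≥22).
Opt3: dominated by Opt4 (risk 3≤6, cost 79≤159, benefit score 74≥42).
Opt4: not dominated (best cost).
Opt5: dominated by Opt1 (risk 7≤8, cost 174≤254, benefit score 77≥29).
Opt6: dominated by Opt4 (risk 3≤5, cost 79≤180, benefit score 74≥39).
Opt7: dominated by Opt4 (risk 3≤6, cost 79≤142, benefit score 74≥36).
Opt8: not dominated.
Opt9: dominated by Opt1 (risk 7≤7, cost 174≤251, benefit score 77≥62).
Opt10: not dominated (best benefit score).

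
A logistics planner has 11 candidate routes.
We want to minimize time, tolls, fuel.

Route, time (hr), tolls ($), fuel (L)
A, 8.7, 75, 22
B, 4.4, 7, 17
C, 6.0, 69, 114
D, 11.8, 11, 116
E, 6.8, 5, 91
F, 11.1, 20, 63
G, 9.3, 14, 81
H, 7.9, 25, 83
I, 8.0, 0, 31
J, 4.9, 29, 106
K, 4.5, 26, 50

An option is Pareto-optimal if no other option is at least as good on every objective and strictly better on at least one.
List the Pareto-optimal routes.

A: dominated by B (time 4.4≤8.7, tolls 7≤75, fuel 17≤22).
B: not dominated (best time).
C: dominated by B (time 4.4≤6.0, tolls 7≤69, fuel 17≤114).
D: dominated by B (time 4.4≤11.8, tolls 7≤11, fuel 17≤116).
E: not dominated.
F: dominated by B (time 4.4≤11.1, tolls 7≤20, fuel 17≤63).
G: dominated by B (time 4.4≤9.3, tolls 7≤14, fuel 17≤81).
H: dominated by B (time 4.4≤7.9, tolls 7≤25, fuel 17≤83).
I: not dominated (best tolls).
J: dominated by B (time 4.4≤4.9, tolls 7≤29, fuel 17≤106).
K: dominated by B (time 4.4≤4.5, tolls 7≤26, fuel 17≤50).

B, E, I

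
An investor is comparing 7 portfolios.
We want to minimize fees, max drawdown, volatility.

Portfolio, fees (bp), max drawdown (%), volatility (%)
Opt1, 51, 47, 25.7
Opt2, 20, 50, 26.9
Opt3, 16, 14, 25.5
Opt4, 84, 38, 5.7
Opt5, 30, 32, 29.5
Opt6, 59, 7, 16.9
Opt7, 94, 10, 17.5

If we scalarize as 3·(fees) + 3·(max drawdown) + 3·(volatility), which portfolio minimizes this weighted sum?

Opt1: 3·51 + 3·47 + 3·25.7 = 371.1
Opt2: 3·20 + 3·50 + 3·26.9 = 290.7
Opt3: 3·16 + 3·14 + 3·25.5 = 166.5
Opt4: 3·84 + 3·38 + 3·5.7 = 383.1
Opt5: 3·30 + 3·32 + 3·29.5 = 274.5
Opt6: 3·59 + 3·7 + 3·16.9 = 248.7
Opt7: 3·94 + 3·10 + 3·17.5 = 364.5
Lowest: Opt3 at 166.5.

Opt3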